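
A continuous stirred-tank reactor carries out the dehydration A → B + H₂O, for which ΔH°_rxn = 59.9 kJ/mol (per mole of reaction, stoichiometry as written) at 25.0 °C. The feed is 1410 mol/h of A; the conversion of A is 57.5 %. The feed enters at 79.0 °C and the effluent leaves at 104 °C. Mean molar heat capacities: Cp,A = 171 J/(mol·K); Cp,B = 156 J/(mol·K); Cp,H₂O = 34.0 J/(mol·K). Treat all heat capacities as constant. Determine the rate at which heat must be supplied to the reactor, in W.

Q_in = 15500 W

Extent of reaction ξ = 0.575 × 1410 = 810.75 mol/h
Reaction term: ξ·ΔH°_rxn = 810.75 × 59.9 = 48564 kJ/h
Sensible, feed 79.0→25 °C: -13020 kJ/h
Outlet flows (mol/h): A 599.25, B 810.75, H₂O 810.75
Sensible, products 25→104 °C: 20265 kJ/h
Q = ΔH = 55809 kJ/h = 15.502 kW
Heat supplied = 15502 W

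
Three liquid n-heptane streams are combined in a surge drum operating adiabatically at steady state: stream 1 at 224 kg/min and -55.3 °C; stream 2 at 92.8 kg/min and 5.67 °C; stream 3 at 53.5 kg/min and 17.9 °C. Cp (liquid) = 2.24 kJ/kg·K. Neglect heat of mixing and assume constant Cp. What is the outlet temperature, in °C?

Energy balance with Q = 0: Σ ṁᵢCp,ᵢ(T_out − Tᵢ) = 0
T_out = Σ ṁᵢCp,ᵢTᵢ / Σ ṁᵢCp,ᵢ
      = -24424 / 829.47 = -29.445 °C

T_out = -29.4 °C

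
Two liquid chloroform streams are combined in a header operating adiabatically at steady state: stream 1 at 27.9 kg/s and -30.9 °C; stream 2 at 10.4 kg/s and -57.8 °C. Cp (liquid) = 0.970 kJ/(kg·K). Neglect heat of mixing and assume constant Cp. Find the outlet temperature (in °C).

T_out = -38.2 °C

Adiabatic, steady state ⇒ Σ ṁᵢCp,ᵢ(T_out − Tᵢ) = 0
Σ ṁᵢCp,ᵢTᵢ = 27.9×0.970×-30.9 + 10.4×0.970×-57.8 = -1419.3
Σ ṁᵢCp,ᵢ = 27.9×0.970 + 10.4×0.970 = 37.151
T_out = -1419.3 / 37.151 = -38.204 °C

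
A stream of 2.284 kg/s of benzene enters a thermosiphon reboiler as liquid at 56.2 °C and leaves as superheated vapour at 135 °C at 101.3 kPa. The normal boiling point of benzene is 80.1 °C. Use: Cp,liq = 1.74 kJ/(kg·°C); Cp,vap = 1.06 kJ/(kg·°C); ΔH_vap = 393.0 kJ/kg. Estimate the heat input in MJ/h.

Q = 4050 MJ/h

liquid 56.2→80.1 °C: 41.586 kJ/kg
vaporisation at 80.1 °C: 393 kJ/kg
vapour 80.1→135 °C: 58.194 kJ/kg
Δh = 41.586 + 393 + 58.194 = 492.78 kJ/kg
Q = ṁ·Δh = 2.284 kg/s × 492.78 kJ/kg = 1125.5 kJ/s
|Q| = 1125.5 kW = 4051.8 MJ/h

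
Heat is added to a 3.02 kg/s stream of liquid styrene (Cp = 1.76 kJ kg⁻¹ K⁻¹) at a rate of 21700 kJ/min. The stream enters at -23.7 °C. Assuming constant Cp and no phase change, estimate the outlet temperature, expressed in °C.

T_out = 44.3 °C

Q = 21700 kJ/min = 361.67 kJ/s
ΔT = Q/(ṁ·Cp) = 361.67/(3.02×1.76) = 68.044 K
T_out = -23.7 + 68.044 = 44.344 °C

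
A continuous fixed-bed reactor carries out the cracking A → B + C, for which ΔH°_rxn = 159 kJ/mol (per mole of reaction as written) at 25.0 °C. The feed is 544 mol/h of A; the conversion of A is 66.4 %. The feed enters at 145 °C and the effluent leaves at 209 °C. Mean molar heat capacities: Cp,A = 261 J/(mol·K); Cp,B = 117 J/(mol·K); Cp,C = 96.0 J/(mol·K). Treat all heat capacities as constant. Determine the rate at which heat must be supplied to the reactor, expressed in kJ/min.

Q_in = 1060 kJ/min

Extent of reaction ξ = 0.664 × 544 = 361.22 mol/h
Reaction term: ξ·ΔH°_rxn = 361.22 × 159 = 57433 kJ/h
Sensible, feed 145→25 °C: -17038 kJ/h
Outlet flows (mol/h): A 182.78, B 361.22, C 361.22
Sensible, products 25→209 °C: 22935 kJ/h
Q = ΔH = 63330 kJ/h = 17.592 kW
Heat supplied = 1055.5 kJ/min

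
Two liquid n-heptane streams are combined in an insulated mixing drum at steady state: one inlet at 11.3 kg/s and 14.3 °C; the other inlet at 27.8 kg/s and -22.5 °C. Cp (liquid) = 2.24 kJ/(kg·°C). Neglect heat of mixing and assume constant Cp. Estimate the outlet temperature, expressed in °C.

T_out = -11.9 °C

No heat crosses the boundary, so H_out = H_in.
Σ ṁᵢCp,ᵢTᵢ = 11.3×2.24×14.3 + 27.8×2.24×-22.5 = -1039.2
Σ ṁᵢCp,ᵢ = 11.3×2.24 + 27.8×2.24 = 87.584
T_out = -1039.2 / 87.584 = -11.865 °C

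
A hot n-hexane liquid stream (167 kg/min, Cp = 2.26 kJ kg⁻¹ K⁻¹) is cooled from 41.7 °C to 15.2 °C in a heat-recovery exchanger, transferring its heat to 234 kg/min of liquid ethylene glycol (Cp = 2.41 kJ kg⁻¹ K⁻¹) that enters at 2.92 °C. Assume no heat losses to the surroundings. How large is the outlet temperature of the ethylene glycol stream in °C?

T_c,out = 20.7 °C

Heat released by hot stream: Q = 167 × 2.26 × (41.7 − 15.2) = 10002 kJ/min
Energy balance on cold side (adiabatic exchanger): Q = ṁ_c·Cp_c·(T_c,out − T_c,in)
T_c,out = 2.92 + 10002/(234 × 2.41) = 20.655 °C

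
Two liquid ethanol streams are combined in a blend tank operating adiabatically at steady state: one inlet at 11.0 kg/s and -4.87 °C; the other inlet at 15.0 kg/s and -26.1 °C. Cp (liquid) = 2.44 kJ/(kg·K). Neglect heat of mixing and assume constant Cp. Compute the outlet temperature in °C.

Energy balance with Q = 0: Σ ṁᵢCp,ᵢ(T_out − Tᵢ) = 0
Σ ṁᵢCp,ᵢTᵢ = 11.0×2.44×-4.87 + 15.0×2.44×-26.1 = -1086
Σ ṁᵢCp,ᵢ = 11.0×2.44 + 15.0×2.44 = 63.44
T_out = -1086 / 63.44 = -17.118 °C

T_out = -17.1 °C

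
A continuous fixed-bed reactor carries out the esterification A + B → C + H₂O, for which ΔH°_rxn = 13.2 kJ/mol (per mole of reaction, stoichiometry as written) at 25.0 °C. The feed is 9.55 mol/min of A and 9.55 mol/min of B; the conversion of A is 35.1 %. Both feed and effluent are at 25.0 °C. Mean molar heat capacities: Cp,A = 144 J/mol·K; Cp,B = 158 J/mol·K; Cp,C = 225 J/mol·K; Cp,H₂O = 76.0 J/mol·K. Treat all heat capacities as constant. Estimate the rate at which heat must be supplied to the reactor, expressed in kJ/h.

Extent of reaction ξ = 0.351 × 9.55 = 3.3521 mol/min
Reaction term: ξ·ΔH°_rxn = 3.3521 × 13.2 = 44.247 kJ/min
Q = ΔH = 44.247 kJ/min = 0.73745 kW
Heat supplied = 2654.8 kJ/h

Q_in = 2650 kJ/h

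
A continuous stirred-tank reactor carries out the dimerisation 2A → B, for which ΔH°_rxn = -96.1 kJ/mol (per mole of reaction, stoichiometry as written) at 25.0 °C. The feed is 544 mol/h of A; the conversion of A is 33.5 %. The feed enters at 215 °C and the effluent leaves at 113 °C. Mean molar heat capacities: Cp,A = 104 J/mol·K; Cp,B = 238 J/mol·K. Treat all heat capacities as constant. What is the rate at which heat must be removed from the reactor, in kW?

Extent of reaction ξ = 0.335 × 544 / 2 = 91.12 mol/h
Reaction term: ξ·ΔH°_rxn = 91.12 × -96.1 = -8756.6 kJ/h
Sensible, feed 215→25 °C: -10749 kJ/h
Outlet flows (mol/h): A 361.76, B 91.12
Sensible, products 25→113 °C: 5219.2 kJ/h
Q = ΔH = -14287 kJ/h = -3.9686 kW
Heat removed = 3.9686 kW

Q_out = 3.97 kW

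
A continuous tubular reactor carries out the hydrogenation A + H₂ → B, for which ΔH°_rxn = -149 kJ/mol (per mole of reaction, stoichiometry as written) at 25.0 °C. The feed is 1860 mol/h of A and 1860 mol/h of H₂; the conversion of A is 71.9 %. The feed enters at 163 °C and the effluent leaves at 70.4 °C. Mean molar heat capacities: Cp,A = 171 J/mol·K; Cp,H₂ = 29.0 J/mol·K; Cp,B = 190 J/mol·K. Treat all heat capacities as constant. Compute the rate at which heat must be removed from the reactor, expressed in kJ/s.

Q_out = 65.1 kJ/s

Extent of reaction ξ = 0.719 × 1860 = 1337.3 mol/h
Reaction term: ξ·ΔH°_rxn = 1337.3 × -149 = -199260 kJ/h
Sensible, feed 163→25 °C: -51336 kJ/h
Outlet flows (mol/h): A 522.66, H₂ 522.66, B 1337.3
Sensible, products 25→70.4 °C: 16282 kJ/h
Q = ΔH = -234320 kJ/h = -65.088 kW
Heat removed = 65.088 kJ/s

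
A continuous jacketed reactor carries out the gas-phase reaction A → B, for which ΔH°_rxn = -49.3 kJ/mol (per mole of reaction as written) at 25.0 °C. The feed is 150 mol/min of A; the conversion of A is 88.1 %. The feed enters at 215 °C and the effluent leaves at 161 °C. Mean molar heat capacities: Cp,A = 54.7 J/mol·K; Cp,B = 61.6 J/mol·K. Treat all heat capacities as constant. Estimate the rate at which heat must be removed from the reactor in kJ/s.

Q_out = 114 kJ/s

Extent of reaction ξ = 0.881 × 150 = 132.15 mol/min
Reaction term: ξ·ΔH°_rxn = 132.15 × -49.3 = -6515 kJ/min
Sensible, feed 215→25 °C: -1559 kJ/min
Outlet flows (mol/min): A 17.85, B 132.15
Sensible, products 25→161 °C: 1239.9 kJ/min
Q = ΔH = -6834.1 kJ/min = -113.9 kW
Heat removed = 113.9 kJ/s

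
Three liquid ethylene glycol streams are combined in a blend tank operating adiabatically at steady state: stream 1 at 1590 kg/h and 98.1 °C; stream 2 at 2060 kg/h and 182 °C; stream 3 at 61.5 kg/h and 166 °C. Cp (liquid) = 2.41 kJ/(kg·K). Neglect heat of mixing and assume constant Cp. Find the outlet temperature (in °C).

T_out = 146 °C

No heat crosses the boundary, so H_out = H_in.
Σ ṁᵢCp,ᵢTᵢ = 1590×2.41×98.1 + 2060×2.41×182 + 61.5×2.41×166 = 1.3041e+06
Σ ṁᵢCp,ᵢ = 1590×2.41 + 2060×2.41 + 61.5×2.41 = 8944.7
T_out = 1.3041e+06 / 8944.7 = 145.79 °C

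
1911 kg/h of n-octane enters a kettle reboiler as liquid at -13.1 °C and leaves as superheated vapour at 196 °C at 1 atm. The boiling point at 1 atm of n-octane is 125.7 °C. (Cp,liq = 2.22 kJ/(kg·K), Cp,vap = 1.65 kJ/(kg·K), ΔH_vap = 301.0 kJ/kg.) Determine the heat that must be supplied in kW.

liquid -13.1→125.7 °C: 308.14 kJ/kg
vaporisation at 125.7 °C: 301 kJ/kg
vapour 125.7→196 °C: 115.99 kJ/kg
Δh = 308.14 + 301 + 115.99 = 725.13 kJ/kg
Q = ṁ·Δh = 1911 kg/h × 725.13 kJ/kg = 1.3857e+06 kJ/h
|Q| = 384.92 kW

Q = 385 kW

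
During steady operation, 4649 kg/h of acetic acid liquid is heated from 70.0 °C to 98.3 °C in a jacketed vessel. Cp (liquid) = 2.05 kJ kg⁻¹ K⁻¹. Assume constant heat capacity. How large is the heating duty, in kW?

Q = 74.9 kW

Q = ṁ·Cp·ΔT = 4649 × 2.05 × (98.3 − 70.0) = 269710 kJ/h
Converting: 269710 / 3600 s = 74.92 kW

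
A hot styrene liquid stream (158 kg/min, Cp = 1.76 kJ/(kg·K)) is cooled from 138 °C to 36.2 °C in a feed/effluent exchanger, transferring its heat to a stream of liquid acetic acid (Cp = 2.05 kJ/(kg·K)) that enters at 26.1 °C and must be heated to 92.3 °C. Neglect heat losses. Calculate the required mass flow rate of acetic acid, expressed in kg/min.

ṁ_c = 209 kg/min

Heat released by hot stream: Q = 158 × 1.76 × (138 − 36.2) = 28309 kJ/min
Energy balance on cold side (adiabatic exchanger): Q = ṁ_c·Cp_c·(T_c,out − T_c,in)
ṁ_c = 28309 / [2.05 × (92.3 − 26.1)] = 208.6 kg/min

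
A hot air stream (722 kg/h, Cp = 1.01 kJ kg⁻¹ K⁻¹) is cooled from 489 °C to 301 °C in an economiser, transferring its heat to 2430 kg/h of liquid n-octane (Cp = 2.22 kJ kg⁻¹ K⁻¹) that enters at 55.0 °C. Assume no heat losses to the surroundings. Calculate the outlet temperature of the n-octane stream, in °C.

Heat released by hot stream: Q = 722 × 1.01 × (489 − 301) = 137090 kJ/h
Energy balance on cold side (adiabatic exchanger): Q = ṁ_c·Cp_c·(T_c,out − T_c,in)
T_c,out = 55.0 + 137090/(2430 × 2.22) = 80.413 °C

T_c,out = 80.4 °C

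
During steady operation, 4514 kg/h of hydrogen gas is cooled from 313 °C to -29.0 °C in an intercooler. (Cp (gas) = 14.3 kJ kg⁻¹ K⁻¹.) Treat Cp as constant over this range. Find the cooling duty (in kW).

Q_c = 6130 kW

Q = ṁ·Cp·ΔT = 4514 × 14.3 × (-29.0 − 313) = -2.2076e+07 kJ/h
Converting: 2.2076e+07 / 3600 s = 6132.3 kW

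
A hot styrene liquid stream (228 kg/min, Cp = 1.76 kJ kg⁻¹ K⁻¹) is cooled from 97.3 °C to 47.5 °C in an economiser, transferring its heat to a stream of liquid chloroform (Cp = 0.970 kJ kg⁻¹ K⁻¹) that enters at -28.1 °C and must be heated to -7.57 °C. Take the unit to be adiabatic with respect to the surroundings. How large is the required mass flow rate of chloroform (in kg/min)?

ṁ_c = 1000 kg/min

Heat released by hot stream: Q = 228 × 1.76 × (97.3 − 47.5) = 19984 kJ/min
Energy balance on cold side (adiabatic exchanger): Q = ṁ_c·Cp_c·(T_c,out − T_c,in)
ṁ_c = 19984 / [0.970 × (-7.57 − -28.1)] = 1003.5 kg/min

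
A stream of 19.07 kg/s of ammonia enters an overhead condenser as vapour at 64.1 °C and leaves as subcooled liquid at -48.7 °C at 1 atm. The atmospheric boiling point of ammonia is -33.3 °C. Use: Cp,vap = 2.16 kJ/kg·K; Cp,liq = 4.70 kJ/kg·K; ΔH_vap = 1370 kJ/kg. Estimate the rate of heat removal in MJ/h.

Q_c = 113000 MJ/h

vapour 64.1→-33.3 °C: -210.38 kJ/kg
condensation at -33.3 °C: -1370 kJ/kg
liquid -33.3→-48.7 °C: -72.38 kJ/kg
Δh = -210.38 + -1370 + -72.38 = -1652.8 kJ/kg
Q = ṁ·Δh = 19.07 kg/s × -1652.8 kJ/kg = -31518 kJ/s
|Q| = 31518 kW = 113470 MJ/h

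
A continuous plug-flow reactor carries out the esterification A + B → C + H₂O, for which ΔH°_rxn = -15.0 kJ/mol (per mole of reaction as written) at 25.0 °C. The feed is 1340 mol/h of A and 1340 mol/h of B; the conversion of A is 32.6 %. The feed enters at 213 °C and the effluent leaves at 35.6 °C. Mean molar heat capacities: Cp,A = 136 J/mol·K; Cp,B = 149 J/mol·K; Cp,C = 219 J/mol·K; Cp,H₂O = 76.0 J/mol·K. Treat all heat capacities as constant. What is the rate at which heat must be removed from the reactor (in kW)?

Q_out = 20.6 kW

Extent of reaction ξ = 0.326 × 1340 = 436.84 mol/h
Reaction term: ξ·ΔH°_rxn = 436.84 × -15.0 = -6552.6 kJ/h
Sensible, feed 213→25 °C: -71797 kJ/h
Outlet flows (mol/h): A 903.16, B 903.16, C 436.84, H₂O 436.84
Sensible, products 25→35.6 °C: 4094.4 kJ/h
Q = ΔH = -74255 kJ/h = -20.626 kW
Heat removed = 20.626 kW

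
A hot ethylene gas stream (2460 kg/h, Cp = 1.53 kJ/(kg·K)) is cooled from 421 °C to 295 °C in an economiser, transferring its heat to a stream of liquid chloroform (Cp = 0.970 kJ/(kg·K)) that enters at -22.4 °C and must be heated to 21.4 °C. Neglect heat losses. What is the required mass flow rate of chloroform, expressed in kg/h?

Heat released by hot stream: Q = 2460 × 1.53 × (421 − 295) = 474240 kJ/h
Energy balance on cold side (adiabatic exchanger): Q = ṁ_c·Cp_c·(T_c,out − T_c,in)
ṁ_c = 474240 / [0.970 × (21.4 − -22.4)] = 11162 kg/h

ṁ_c = 11200 kg/h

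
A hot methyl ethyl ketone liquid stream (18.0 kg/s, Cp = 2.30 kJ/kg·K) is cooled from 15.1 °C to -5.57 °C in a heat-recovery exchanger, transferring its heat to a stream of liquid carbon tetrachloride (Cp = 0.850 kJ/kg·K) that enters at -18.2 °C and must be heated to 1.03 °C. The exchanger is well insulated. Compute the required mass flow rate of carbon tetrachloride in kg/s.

ṁ_c = 52.4 kg/s

Heat released by hot stream: Q = 18.0 × 2.30 × (15.1 − -5.57) = 855.74 kJ/s
Energy balance on cold side (adiabatic exchanger): Q = ṁ_c·Cp_c·(T_c,out − T_c,in)
ṁ_c = 855.74 / [0.850 × (1.03 − -18.2)] = 52.353 kg/s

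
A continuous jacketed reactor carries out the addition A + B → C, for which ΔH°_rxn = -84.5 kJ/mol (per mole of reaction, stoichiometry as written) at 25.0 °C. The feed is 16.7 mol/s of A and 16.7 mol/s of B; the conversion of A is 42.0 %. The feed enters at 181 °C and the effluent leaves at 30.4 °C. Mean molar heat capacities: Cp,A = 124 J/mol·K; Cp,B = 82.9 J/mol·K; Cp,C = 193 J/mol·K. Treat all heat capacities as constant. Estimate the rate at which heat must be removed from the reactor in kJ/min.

Extent of reaction ξ = 0.420 × 16.7 = 7.014 mol/s
Reaction term: ξ·ΔH°_rxn = 7.014 × -84.5 = -592.68 kJ/s
Sensible, feed 181→25 °C: -539.02 kJ/s
Outlet flows (mol/s): A 9.686, B 9.686, C 7.014
Sensible, products 25→30.4 °C: 18.132 kJ/s
Q = ΔH = -1113.6 kJ/s = -1113.6 kW
Heat removed = 66814 kJ/min

Q_out = 66800 kJ/min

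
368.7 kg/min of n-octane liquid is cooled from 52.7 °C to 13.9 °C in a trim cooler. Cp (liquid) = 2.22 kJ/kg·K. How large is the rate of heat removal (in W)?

Q = ṁ·Cp·ΔT = 368.7 × 2.22 × (13.9 − 52.7) = -31758 kJ/min
Converting: 31758 / 60 s = 529.31 kW
Cooling duty = 529310 W

Q_c = 529000 W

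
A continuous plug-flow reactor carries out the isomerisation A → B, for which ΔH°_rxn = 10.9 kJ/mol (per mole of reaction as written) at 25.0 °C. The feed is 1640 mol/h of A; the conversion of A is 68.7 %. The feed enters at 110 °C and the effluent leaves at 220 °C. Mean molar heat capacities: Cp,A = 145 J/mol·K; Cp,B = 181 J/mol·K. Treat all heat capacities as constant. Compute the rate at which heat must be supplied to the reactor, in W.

Extent of reaction ξ = 0.687 × 1640 = 1126.7 mol/h
Reaction term: ξ·ΔH°_rxn = 1126.7 × 10.9 = 12281 kJ/h
Sensible, feed 110→25 °C: -20213 kJ/h
Outlet flows (mol/h): A 513.32, B 1126.7
Sensible, products 25→220 °C: 54280 kJ/h
Q = ΔH = 46348 kJ/h = 12.874 kW
Heat supplied = 12874 W

Q_in = 12900 W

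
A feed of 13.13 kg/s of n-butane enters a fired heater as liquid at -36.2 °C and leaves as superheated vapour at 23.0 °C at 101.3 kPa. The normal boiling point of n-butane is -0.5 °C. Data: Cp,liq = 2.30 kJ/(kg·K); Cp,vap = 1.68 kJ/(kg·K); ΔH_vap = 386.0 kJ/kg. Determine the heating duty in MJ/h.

liquid -36.2→-0.5 °C: 82.11 kJ/kg
vaporisation at -0.5 °C: 386 kJ/kg
vapour -0.5→23.0 °C: 39.48 kJ/kg
Δh = 82.11 + 386 + 39.48 = 507.59 kJ/kg
Q = ṁ·Δh = 13.13 kg/s × 507.59 kJ/kg = 6664.7 kJ/s
|Q| = 6664.7 kW = 23993 MJ/h

Q = 24000 MJ/h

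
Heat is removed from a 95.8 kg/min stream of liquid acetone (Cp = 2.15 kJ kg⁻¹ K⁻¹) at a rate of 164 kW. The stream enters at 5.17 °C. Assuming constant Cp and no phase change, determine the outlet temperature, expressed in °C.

T_out = -42.6 °C

Q = 164 kW = 9840 kJ/min
ΔT = Q/(ṁ·Cp) = 9840/(95.8×2.15) = 47.774 K
T_out = 5.17 − 47.774 = -42.604 °C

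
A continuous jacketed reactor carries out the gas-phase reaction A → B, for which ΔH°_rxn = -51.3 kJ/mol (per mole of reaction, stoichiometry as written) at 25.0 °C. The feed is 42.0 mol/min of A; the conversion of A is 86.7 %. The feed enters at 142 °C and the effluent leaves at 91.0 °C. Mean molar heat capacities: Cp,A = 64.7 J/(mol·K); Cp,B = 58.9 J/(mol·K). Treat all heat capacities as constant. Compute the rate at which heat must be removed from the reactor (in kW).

Extent of reaction ξ = 0.867 × 42.0 = 36.414 mol/min
Reaction term: ξ·ΔH°_rxn = 36.414 × -51.3 = -1868 kJ/min
Sensible, feed 142→25 °C: -317.94 kJ/min
Outlet flows (mol/min): A 5.586, B 36.414
Sensible, products 25→91.0 °C: 165.41 kJ/min
Q = ΔH = -2020.6 kJ/min = -33.676 kW
Heat removed = 33.676 kW

Q_out = 33.7 kW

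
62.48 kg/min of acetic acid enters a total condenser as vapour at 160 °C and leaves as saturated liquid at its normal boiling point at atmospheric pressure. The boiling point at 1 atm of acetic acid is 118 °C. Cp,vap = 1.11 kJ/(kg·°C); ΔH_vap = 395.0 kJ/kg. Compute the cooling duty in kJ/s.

vapour 160→118 °C: -46.62 kJ/kg
condensation at 118 °C: -395 kJ/kg
Δh = -46.62 + -395 = -441.62 kJ/kg
Q = ṁ·Δh = 62.48 kg/min × -441.62 kJ/kg = -27592 kJ/min
|Q| = 459.87 kW

Q_c = 460 kJ/s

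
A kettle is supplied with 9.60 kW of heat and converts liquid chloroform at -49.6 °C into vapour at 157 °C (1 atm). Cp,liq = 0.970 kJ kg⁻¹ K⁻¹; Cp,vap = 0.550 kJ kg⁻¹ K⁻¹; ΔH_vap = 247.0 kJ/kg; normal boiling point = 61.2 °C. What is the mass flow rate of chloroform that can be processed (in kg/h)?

Δh = 0.970×(61.2−-49.6) + 247.0 + 0.550×(157−61.2) = 407.17 kJ/kg
Q = 9.60 kW = 9.6 kJ/s = 34560 kJ/h
ṁ = Q/Δh = 34560 / 407.17 = 84.879 kg/h

ṁ = 84.9 kg/h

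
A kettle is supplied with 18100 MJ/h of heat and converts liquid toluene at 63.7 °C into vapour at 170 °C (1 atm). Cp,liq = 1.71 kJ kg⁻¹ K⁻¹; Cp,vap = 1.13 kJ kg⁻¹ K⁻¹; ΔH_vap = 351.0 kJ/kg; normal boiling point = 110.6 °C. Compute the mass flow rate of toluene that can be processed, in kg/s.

Δh = 1.71×(110.6−63.7) + 351.0 + 1.13×(170−110.6) = 498.32 kJ/kg
Q = 18100 MJ/h = 5027.8 kJ/s = 5027.8 kJ/s
ṁ = Q/Δh = 5027.8 / 498.32 = 10.089 kg/s

ṁ = 10.1 kg/s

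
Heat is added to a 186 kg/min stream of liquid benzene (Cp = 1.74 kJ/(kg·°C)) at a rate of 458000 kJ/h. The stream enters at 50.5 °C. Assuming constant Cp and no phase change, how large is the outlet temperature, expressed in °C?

T_out = 74.1 °C

Q = 458000 kJ/h = 7633.3 kJ/min
ΔT = Q/(ṁ·Cp) = 7633.3/(186×1.74) = 23.586 K
T_out = 50.5 + 23.586 = 74.086 °C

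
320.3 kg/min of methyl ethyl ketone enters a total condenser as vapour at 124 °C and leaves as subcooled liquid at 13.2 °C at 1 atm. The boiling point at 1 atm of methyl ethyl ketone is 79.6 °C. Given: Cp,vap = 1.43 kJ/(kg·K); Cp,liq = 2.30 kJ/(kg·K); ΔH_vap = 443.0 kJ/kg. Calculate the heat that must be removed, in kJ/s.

vapour 124→79.6 °C: -63.492 kJ/kg
condensation at 79.6 °C: -443 kJ/kg
liquid 79.6→13.2 °C: -152.72 kJ/kg
Δh = -63.492 + -443 + -152.72 = -659.21 kJ/kg
Q = ṁ·Δh = 320.3 kg/min × -659.21 kJ/kg = -211150 kJ/min
|Q| = 3519.1 kW

Q_c = 3520 kJ/s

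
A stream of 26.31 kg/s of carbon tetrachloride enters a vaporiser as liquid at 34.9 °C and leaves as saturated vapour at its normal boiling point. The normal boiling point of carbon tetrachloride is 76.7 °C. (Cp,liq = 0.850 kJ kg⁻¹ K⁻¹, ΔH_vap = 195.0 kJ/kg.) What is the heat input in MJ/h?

Q = 21800 MJ/h

liquid 34.9→76.7 °C: 35.53 kJ/kg
vaporisation at 76.7 °C: 195 kJ/kg
Δh = 35.53 + 195 = 230.53 kJ/kg
Q = ṁ·Δh = 26.31 kg/s × 230.53 kJ/kg = 6065.2 kJ/s
|Q| = 6065.2 kW = 21835 MJ/h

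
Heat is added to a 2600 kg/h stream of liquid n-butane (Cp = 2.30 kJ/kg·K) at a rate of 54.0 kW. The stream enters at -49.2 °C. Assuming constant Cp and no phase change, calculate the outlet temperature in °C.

Q = 54.0 kW = 194400 kJ/h
ΔT = Q/(ṁ·Cp) = 194400/(2600×2.30) = 32.508 K
T_out = -49.2 + 32.508 = -16.692 °C

T_out = -16.7 °C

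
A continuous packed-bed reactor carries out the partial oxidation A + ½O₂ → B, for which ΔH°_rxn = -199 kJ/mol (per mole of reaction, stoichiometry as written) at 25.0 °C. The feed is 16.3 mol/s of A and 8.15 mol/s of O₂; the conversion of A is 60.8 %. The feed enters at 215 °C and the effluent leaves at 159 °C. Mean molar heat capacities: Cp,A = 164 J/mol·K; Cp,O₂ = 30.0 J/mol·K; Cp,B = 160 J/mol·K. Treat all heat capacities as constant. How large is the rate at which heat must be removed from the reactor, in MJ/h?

Q_out = 7780 MJ/h

Extent of reaction ξ = 0.608 × 16.3 = 9.9104 mol/s
Reaction term: ξ·ΔH°_rxn = 9.9104 × -199 = -1972.2 kJ/s
Sensible, feed 215→25 °C: -554.36 kJ/s
Outlet flows (mol/s): A 6.3896, O₂ 3.1948, B 9.9104
Sensible, products 25→159 °C: 365.74 kJ/s
Q = ΔH = -2160.8 kJ/s = -2160.8 kW
Heat removed = 7778.9 MJ/h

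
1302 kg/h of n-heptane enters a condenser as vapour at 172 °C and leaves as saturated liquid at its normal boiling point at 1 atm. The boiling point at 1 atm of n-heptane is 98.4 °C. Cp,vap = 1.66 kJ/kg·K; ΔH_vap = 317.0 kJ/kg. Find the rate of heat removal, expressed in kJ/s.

Q_c = 159 kJ/s

vapour 172→98.4 °C: -122.18 kJ/kg
condensation at 98.4 °C: -317 kJ/kg
Δh = -122.18 + -317 = -439.18 kJ/kg
Q = ṁ·Δh = 1302 kg/h × -439.18 kJ/kg = -571810 kJ/h
|Q| = 158.84 kW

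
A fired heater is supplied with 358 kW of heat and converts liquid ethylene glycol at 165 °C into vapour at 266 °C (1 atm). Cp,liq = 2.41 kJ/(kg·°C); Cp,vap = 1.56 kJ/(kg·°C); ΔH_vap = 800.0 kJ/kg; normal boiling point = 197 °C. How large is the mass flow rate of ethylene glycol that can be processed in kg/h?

Δh = 2.41×(197−165) + 800.0 + 1.56×(266−197) = 984.76 kJ/kg
Q = 358 kW = 358 kJ/s = 1.2888e+06 kJ/h
ṁ = Q/Δh = 1.2888e+06 / 984.76 = 1308.7 kg/h

ṁ = 1310 kg/h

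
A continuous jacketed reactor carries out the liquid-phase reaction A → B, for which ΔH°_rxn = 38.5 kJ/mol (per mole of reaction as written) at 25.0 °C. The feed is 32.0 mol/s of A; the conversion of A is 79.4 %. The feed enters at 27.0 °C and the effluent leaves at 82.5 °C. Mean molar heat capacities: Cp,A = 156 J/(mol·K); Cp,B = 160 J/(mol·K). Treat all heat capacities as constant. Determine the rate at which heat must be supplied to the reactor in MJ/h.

Q_in = 4540 MJ/h

Extent of reaction ξ = 0.794 × 32.0 = 25.408 mol/s
Reaction term: ξ·ΔH°_rxn = 25.408 × 38.5 = 978.21 kJ/s
Sensible, feed 27.0→25 °C: -9.984 kJ/s
Outlet flows (mol/s): A 6.592, B 25.408
Sensible, products 25→82.5 °C: 292.88 kJ/s
Q = ΔH = 1261.1 kJ/s = 1261.1 kW
Heat supplied = 4540 MJ/h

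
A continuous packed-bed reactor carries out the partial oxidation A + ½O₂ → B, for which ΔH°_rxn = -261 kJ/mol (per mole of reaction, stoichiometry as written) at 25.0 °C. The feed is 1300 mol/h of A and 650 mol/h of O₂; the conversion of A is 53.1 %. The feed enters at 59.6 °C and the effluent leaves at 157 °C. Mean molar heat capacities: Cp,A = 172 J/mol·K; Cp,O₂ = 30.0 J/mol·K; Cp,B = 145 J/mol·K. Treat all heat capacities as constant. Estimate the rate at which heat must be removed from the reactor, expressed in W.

Extent of reaction ξ = 0.531 × 1300 = 690.3 mol/h
Reaction term: ξ·ΔH°_rxn = 690.3 × -261 = -180170 kJ/h
Sensible, feed 59.6→25 °C: -8411.3 kJ/h
Outlet flows (mol/h): A 609.7, O₂ 304.85, B 690.3
Sensible, products 25→157 °C: 28262 kJ/h
Q = ΔH = -160320 kJ/h = -44.533 kW
Heat removed = 44533 W

Q_out = 44500 W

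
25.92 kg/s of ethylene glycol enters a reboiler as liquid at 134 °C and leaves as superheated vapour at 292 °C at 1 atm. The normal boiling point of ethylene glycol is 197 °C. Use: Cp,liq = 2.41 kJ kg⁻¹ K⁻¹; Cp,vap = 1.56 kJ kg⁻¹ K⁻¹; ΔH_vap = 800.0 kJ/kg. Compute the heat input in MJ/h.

liquid 134→197 °C: 151.83 kJ/kg
vaporisation at 197 °C: 800 kJ/kg
vapour 197→292 °C: 148.2 kJ/kg
Δh = 151.83 + 800 + 148.2 = 1100 kJ/kg
Q = ṁ·Δh = 25.92 kg/s × 1100 kJ/kg = 28513 kJ/s
|Q| = 28513 kW = 102650 MJ/h

Q = 103000 MJ/h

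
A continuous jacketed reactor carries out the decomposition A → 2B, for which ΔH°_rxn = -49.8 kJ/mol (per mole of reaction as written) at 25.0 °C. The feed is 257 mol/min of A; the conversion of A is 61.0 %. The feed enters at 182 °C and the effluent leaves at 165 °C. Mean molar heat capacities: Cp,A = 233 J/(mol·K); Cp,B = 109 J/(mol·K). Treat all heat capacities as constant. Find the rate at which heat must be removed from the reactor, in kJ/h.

Q_out = 549000 kJ/h

Extent of reaction ξ = 0.610 × 257 = 156.77 mol/min
Reaction term: ξ·ΔH°_rxn = 156.77 × -49.8 = -7807.1 kJ/min
Sensible, feed 182→25 °C: -9401.3 kJ/min
Outlet flows (mol/min): A 100.23, B 313.54
Sensible, products 25→165 °C: 8054.1 kJ/min
Q = ΔH = -9154.3 kJ/min = -152.57 kW
Heat removed = 549260 kJ/h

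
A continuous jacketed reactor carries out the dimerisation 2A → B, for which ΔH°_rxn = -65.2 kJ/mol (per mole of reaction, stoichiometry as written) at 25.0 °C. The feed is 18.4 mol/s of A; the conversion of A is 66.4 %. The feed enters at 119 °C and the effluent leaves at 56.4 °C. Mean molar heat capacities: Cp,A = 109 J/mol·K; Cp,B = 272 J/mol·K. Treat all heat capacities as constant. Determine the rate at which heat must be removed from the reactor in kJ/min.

Extent of reaction ξ = 0.664 × 18.4 / 2 = 6.1088 mol/s
Reaction term: ξ·ΔH°_rxn = 6.1088 × -65.2 = -398.29 kJ/s
Sensible, feed 119→25 °C: -188.53 kJ/s
Outlet flows (mol/s): A 6.1824, B 6.1088
Sensible, products 25→56.4 °C: 73.334 kJ/s
Q = ΔH = -513.49 kJ/s = -513.49 kW
Heat removed = 30809 kJ/min

Q_out = 30800 kJ/min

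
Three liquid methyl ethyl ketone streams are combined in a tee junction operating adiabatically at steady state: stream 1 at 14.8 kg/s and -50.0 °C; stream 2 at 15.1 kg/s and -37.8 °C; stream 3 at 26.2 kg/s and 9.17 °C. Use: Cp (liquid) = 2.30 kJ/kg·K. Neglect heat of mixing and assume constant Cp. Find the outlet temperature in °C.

No heat crosses the boundary, so H_out = H_in.
Σ ṁᵢCp,ᵢTᵢ = 14.8×2.30×-50.0 + 15.1×2.30×-37.8 + 26.2×2.30×9.17 = -2462.2
Σ ṁᵢCp,ᵢ = 14.8×2.30 + 15.1×2.30 + 26.2×2.30 = 129.03
T_out = -2462.2 / 129.03 = -19.082 °C

T_out = -19.1 °C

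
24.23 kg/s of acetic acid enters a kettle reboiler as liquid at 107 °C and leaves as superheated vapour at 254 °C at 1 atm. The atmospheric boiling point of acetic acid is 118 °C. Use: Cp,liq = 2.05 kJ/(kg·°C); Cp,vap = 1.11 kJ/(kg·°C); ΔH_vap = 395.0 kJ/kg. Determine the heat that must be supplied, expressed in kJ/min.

Q = 826000 kJ/min

liquid 107→118 °C: 22.55 kJ/kg
vaporisation at 118 °C: 395 kJ/kg
vapour 118→254 °C: 150.96 kJ/kg
Δh = 22.55 + 395 + 150.96 = 568.51 kJ/kg
Q = ṁ·Δh = 24.23 kg/s × 568.51 kJ/kg = 13775 kJ/s
|Q| = 13775 kW = 826500 kJ/min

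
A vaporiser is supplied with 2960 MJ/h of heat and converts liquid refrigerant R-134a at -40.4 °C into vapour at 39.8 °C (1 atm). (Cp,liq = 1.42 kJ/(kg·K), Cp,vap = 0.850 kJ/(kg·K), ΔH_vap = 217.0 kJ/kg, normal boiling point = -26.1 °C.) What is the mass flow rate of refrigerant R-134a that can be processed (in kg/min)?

ṁ = 168 kg/min

Δh = 1.42×(-26.1−-40.4) + 217.0 + 0.850×(39.8−-26.1) = 293.32 kJ/kg
Q = 2960 MJ/h = 822.22 kJ/s = 49333 kJ/min
ṁ = Q/Δh = 49333 / 293.32 = 168.19 kg/min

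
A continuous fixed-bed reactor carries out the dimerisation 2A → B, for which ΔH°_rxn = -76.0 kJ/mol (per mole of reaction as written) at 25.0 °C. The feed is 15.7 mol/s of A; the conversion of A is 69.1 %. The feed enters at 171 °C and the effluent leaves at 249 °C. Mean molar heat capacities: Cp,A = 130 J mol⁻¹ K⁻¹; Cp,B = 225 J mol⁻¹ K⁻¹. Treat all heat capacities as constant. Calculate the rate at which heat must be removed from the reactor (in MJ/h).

Extent of reaction ξ = 0.691 × 15.7 / 2 = 5.4243 mol/s
Reaction term: ξ·ΔH°_rxn = 5.4243 × -76.0 = -412.25 kJ/s
Sensible, feed 171→25 °C: -297.99 kJ/s
Outlet flows (mol/s): A 4.8513, B 5.4243
Sensible, products 25→249 °C: 414.66 kJ/s
Q = ΔH = -295.58 kJ/s = -295.58 kW
Heat removed = 1064.1 MJ/h

Q_out = 1060 MJ/h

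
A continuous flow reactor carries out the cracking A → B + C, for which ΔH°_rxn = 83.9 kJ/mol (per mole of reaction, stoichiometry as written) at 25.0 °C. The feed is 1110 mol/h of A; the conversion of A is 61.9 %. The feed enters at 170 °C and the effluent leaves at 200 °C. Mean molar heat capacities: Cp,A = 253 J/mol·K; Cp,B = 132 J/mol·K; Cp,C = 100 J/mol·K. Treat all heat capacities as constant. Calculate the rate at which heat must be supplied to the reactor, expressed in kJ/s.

Extent of reaction ξ = 0.619 × 1110 = 687.09 mol/h
Reaction term: ξ·ΔH°_rxn = 687.09 × 83.9 = 57647 kJ/h
Sensible, feed 170→25 °C: -40720 kJ/h
Outlet flows (mol/h): A 422.91, B 687.09, C 687.09
Sensible, products 25→200 °C: 46620 kJ/h
Q = ΔH = 63547 kJ/h = 17.652 kW
Heat supplied = 17.652 kJ/s

Q_in = 17.7 kJ/s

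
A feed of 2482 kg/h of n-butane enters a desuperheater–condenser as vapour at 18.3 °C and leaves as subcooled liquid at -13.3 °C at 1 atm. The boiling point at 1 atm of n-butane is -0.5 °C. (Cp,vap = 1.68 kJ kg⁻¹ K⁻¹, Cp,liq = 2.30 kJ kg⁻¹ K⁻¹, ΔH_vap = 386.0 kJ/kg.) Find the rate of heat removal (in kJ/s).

vapour 18.3→-0.5 °C: -31.584 kJ/kg
condensation at -0.5 °C: -386 kJ/kg
liquid -0.5→-13.3 °C: -29.44 kJ/kg
Δh = -31.584 + -386 + -29.44 = -447.02 kJ/kg
Q = ṁ·Δh = 2482 kg/h × -447.02 kJ/kg = -1.1095e+06 kJ/h
|Q| = 308.2 kW

Q_c = 308 kJ/s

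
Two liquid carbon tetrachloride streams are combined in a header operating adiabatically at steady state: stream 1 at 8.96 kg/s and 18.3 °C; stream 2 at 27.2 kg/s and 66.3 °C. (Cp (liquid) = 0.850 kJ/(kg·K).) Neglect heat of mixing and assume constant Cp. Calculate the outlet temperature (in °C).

Adiabatic, steady state ⇒ Σ ṁᵢCp,ᵢ(T_out − Tᵢ) = 0
Σ ṁᵢCp,ᵢTᵢ = 8.96×0.850×18.3 + 27.2×0.850×66.3 = 1672.2
Σ ṁᵢCp,ᵢ = 8.96×0.850 + 27.2×0.850 = 30.736
T_out = 1672.2 / 30.736 = 54.406 °C

T_out = 54.4 °C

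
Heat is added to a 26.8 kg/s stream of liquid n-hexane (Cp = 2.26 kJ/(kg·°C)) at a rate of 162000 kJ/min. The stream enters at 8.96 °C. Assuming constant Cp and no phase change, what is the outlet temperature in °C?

T_out = 53.5 °C

Q = 162000 kJ/min = 2700 kJ/s
ΔT = Q/(ṁ·Cp) = 2700/(26.8×2.26) = 44.578 K
T_out = 8.96 + 44.578 = 53.538 °C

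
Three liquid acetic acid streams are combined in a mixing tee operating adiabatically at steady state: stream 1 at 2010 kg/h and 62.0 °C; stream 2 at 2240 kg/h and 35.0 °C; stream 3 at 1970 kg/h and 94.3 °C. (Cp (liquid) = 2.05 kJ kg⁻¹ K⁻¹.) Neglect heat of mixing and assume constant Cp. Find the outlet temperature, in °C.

T_out = 62.5 °C

Adiabatic, steady state ⇒ Σ ṁᵢCp,ᵢ(T_out − Tᵢ) = 0
T_out = Σ ṁᵢCp,ᵢTᵢ / Σ ṁᵢCp,ᵢ
      = 797020 / 12751 = 62.507 °C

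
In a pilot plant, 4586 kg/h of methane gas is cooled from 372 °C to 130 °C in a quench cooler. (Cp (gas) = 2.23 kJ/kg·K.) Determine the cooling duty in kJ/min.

Q_c = 41200 kJ/min

Q = ṁ·Cp·ΔT = 4586 × 2.23 × (130 − 372) = -2.4749e+06 kJ/h
Converting: 2.4749e+06 / 3600 s = 687.47 kW
Cooling duty = 41248 kJ/min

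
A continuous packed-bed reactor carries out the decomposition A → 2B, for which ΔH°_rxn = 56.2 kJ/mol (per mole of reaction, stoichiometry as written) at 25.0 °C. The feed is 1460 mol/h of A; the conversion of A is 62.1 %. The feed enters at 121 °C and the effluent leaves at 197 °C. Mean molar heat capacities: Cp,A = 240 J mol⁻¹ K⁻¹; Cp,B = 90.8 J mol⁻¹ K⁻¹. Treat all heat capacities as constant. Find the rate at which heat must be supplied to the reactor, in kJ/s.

Extent of reaction ξ = 0.621 × 1460 = 906.66 mol/h
Reaction term: ξ·ΔH°_rxn = 906.66 × 56.2 = 50954 kJ/h
Sensible, feed 121→25 °C: -33638 kJ/h
Outlet flows (mol/h): A 553.34, B 1813.3
Sensible, products 25→197 °C: 51162 kJ/h
Q = ΔH = 68477 kJ/h = 19.022 kW
Heat supplied = 19.022 kJ/s

Q_in = 19.0 kJ/s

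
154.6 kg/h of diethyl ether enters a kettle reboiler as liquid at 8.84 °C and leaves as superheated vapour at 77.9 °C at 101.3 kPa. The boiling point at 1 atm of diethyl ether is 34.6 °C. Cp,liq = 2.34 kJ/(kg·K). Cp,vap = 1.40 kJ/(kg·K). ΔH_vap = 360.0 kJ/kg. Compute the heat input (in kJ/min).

liquid 8.84→34.6 °C: 60.278 kJ/kg
vaporisation at 34.6 °C: 360 kJ/kg
vapour 34.6→77.9 °C: 60.62 kJ/kg
Δh = 60.278 + 360 + 60.62 = 480.9 kJ/kg
Q = ṁ·Δh = 154.6 kg/h × 480.9 kJ/kg = 74347 kJ/h
|Q| = 20.652 kW = 1239.1 kJ/min

Q = 1240 kJ/min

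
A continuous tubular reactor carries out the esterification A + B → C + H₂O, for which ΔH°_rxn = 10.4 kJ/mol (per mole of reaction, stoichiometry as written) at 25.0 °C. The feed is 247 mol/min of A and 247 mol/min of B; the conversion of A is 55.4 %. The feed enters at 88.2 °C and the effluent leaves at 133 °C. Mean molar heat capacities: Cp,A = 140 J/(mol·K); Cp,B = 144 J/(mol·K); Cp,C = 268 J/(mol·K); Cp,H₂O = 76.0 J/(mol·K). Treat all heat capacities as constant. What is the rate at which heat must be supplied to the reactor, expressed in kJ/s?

Extent of reaction ξ = 0.554 × 247 = 136.84 mol/min
Reaction term: ξ·ΔH°_rxn = 136.84 × 10.4 = 1423.1 kJ/min
Sensible, feed 88.2→25 °C: -4433.4 kJ/min
Outlet flows (mol/min): A 110.16, B 110.16, C 136.84, H₂O 136.84
Sensible, products 25→133 °C: 8462.7 kJ/min
Q = ΔH = 5452.5 kJ/min = 90.874 kW
Heat supplied = 90.874 kJ/s

Q_in = 90.9 kJ/s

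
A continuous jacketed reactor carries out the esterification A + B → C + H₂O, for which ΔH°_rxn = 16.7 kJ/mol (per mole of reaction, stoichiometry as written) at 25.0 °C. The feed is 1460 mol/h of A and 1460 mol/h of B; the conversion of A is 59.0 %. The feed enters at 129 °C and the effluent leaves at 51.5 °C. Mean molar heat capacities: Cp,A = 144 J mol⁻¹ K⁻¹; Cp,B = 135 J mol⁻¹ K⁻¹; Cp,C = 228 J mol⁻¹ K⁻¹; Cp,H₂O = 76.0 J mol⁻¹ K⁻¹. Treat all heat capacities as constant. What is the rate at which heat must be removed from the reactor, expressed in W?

Extent of reaction ξ = 0.590 × 1460 = 861.4 mol/h
Reaction term: ξ·ΔH°_rxn = 861.4 × 16.7 = 14385 kJ/h
Sensible, feed 129→25 °C: -42363 kJ/h
Outlet flows (mol/h): A 598.6, B 598.6, C 861.4, H₂O 861.4
Sensible, products 25→51.5 °C: 11365 kJ/h
Q = ΔH = -16613 kJ/h = -4.6147 kW
Heat removed = 4614.7 W

Q_out = 4610 W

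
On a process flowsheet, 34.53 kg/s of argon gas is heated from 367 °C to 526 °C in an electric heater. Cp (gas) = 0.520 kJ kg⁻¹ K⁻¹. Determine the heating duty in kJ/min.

Q = ṁ·Cp·ΔT = 34.53 × 0.520 × (526 − 367) = 2854.9 kJ/s
Heating duty = 171300 kJ/min

Q = 171000 kJ/min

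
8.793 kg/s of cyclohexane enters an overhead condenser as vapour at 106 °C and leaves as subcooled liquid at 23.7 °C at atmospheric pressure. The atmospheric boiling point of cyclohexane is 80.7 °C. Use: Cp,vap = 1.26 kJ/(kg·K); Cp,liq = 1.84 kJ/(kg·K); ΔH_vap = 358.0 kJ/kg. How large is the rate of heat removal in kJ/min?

Q_c = 261000 kJ/min

vapour 106→80.7 °C: -31.878 kJ/kg
condensation at 80.7 °C: -358 kJ/kg
liquid 80.7→23.7 °C: -104.88 kJ/kg
Δh = -31.878 + -358 + -104.88 = -494.76 kJ/kg
Q = ṁ·Δh = 8.793 kg/s × -494.76 kJ/kg = -4350.4 kJ/s
|Q| = 4350.4 kW = 261020 kJ/min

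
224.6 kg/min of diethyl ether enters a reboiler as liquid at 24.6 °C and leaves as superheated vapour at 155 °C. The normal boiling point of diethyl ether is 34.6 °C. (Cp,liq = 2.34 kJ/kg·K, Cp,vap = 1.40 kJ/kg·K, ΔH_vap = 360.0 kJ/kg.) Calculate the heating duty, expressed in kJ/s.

Q = 2070 kJ/s

liquid 24.6→34.6 °C: 23.4 kJ/kg
vaporisation at 34.6 °C: 360 kJ/kg
vapour 34.6→155 °C: 168.56 kJ/kg
Δh = 23.4 + 360 + 168.56 = 551.96 kJ/kg
Q = ṁ·Δh = 224.6 kg/min × 551.96 kJ/kg = 123970 kJ/min
|Q| = 2066.2 kW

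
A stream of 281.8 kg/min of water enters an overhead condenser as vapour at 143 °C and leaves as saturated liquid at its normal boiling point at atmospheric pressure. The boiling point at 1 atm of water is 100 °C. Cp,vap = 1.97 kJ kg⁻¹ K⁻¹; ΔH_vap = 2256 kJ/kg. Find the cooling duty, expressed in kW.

vapour 143→100 °C: -84.71 kJ/kg
condensation at 100 °C: -2256 kJ/kg
Δh = -84.71 + -2256 = -2340.7 kJ/kg
Q = ṁ·Δh = 281.8 kg/min × -2340.7 kJ/kg = -659610 kJ/min
|Q| = 10994 kW

Q_c = 11000 kW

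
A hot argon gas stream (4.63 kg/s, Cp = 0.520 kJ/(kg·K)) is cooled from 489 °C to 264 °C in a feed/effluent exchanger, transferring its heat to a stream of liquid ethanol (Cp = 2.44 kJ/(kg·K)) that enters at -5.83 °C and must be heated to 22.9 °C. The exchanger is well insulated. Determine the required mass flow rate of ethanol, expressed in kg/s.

ṁ_c = 7.73 kg/s

Heat released by hot stream: Q = 4.63 × 0.520 × (489 − 264) = 541.71 kJ/s
Energy balance on cold side (adiabatic exchanger): Q = ṁ_c·Cp_c·(T_c,out − T_c,in)
ṁ_c = 541.71 / [2.44 × (22.9 − -5.83)] = 7.7275 kg/s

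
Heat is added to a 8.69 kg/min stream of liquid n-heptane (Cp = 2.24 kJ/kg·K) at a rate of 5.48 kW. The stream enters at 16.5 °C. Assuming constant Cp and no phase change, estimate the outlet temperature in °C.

Q = 5.48 kW = 328.8 kJ/min
ΔT = Q/(ṁ·Cp) = 328.8/(8.69×2.24) = 16.891 K
T_out = 16.5 + 16.891 = 33.391 °C

T_out = 33.4 °C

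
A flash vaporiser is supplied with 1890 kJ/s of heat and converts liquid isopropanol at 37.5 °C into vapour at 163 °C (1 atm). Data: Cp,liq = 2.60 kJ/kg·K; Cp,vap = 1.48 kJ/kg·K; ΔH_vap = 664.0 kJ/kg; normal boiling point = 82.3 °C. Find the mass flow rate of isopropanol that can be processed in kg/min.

Δh = 2.60×(82.3−37.5) + 664.0 + 1.48×(163−82.3) = 899.92 kJ/kg
Q = 1890 kJ/s = 1890 kJ/s = 113400 kJ/min
ṁ = Q/Δh = 113400 / 899.92 = 126.01 kg/min

ṁ = 126 kg/min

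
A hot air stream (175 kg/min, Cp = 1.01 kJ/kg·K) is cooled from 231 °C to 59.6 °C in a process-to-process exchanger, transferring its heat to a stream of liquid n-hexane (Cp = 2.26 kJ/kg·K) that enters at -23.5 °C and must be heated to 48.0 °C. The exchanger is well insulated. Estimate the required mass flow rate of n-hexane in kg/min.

Heat released by hot stream: Q = 175 × 1.01 × (231 − 59.6) = 30295 kJ/min
Energy balance on cold side (adiabatic exchanger): Q = ṁ_c·Cp_c·(T_c,out − T_c,in)
ṁ_c = 30295 / [2.26 × (48.0 − -23.5)] = 187.48 kg/min

ṁ_c = 187 kg/min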